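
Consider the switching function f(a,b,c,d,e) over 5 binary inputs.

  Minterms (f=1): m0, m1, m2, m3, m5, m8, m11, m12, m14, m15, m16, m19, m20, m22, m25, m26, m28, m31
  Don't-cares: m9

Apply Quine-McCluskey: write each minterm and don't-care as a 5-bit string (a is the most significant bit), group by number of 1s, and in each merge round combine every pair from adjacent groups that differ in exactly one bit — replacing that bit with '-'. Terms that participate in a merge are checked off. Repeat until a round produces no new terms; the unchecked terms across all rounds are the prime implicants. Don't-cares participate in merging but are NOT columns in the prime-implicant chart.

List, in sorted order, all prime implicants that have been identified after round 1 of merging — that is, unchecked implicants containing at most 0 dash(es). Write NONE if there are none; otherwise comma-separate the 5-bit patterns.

Round 0: 00000✓ 00001✓ 00010✓ 00011✓ 00101✓ 01000✓ 01001✓ 01011✓ 01100✓ 01110✓ 01111✓ 10000✓ 10011✓ 10100✓ 10110✓ 11001✓ 11010 11100✓ 11111✓
Round 1: -0000 -0011 -1001 -1100 -1111 0-000✓ 0-001✓ 0-011✓ 00-01 000-0✓ 000-1✓ 0000-✓ 0001-✓ 01-00 01-11 010-1✓ 0100-✓ 011-0 0111- 1-100 10-00 101-0
Round 2: 0-0-1 0-00- 000--
PIs = {-0000, -0011, -1001, -1100, -1111, 0-0-1, 0-00-, 00-01, 000--, 01-00, 01-11, 011-0, 0111-, 1-100, 10-00, 101-0, 11010}

11010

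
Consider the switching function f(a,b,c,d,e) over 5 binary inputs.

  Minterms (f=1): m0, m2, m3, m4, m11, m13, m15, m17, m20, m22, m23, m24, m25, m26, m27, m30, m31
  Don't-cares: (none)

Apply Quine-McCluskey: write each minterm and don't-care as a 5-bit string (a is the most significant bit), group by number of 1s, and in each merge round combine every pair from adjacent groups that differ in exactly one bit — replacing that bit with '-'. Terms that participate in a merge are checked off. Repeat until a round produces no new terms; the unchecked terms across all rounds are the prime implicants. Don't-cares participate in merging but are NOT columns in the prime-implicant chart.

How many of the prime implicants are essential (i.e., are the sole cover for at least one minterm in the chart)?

4

size-2^0 implicants → 00000(✓)  00010(✓)  00011(✓)  00100(✓)  01011(✓)  01101(✓)  01111(✓)  10001(✓)  10100(✓)  10110(✓)  10111(✓)  11000(✓)  11001(✓)  11010(✓)  11011(✓)  11110(✓)  11111(✓)
size-2^1 implicants → -0100  -1011(✓)  -1111(✓)  0-011  00-00  000-0  0001-  01-11(✓)  011-1  1-001  1-110(✓)  1-111(✓)  101-0  1011-(✓)  11-10(✓)  11-11(✓)  110-0(✓)  110-1(✓)  1100-(✓)  1101-(✓)  1111-(✓)
size-2^2 implicants → -1-11  1-11-  11-1-  110--
Unchecked terms (primes): -0100, -1-11, 0-011, 00-00, 000-0, 0001-, 011-1, 1-001, 1-11-, 101-0, 11-1-, 110--
Minterm coverage:
  m0 ⊆ 00-00,000-0
  m2 ⊆ 000-0,0001-
  m3 ⊆ 0-011,0001-
  m4 ⊆ -0100,00-00
  m11 ⊆ -1-11,0-011
  m13 ⊆ 011-1 [E]
  m15 ⊆ -1-11,011-1
  m17 ⊆ 1-001 [E]
  m20 ⊆ -0100,101-0
  m22 ⊆ 1-11-,101-0
  m23 ⊆ 1-11- [E]
  m24 ⊆ 110-- [E]
  m25 ⊆ 1-001,110--
  m26 ⊆ 11-1-,110--
  m27 ⊆ -1-11,11-1-,110--
  m30 ⊆ 1-11-,11-1-
  m31 ⊆ -1-11,1-11-,11-1-
E = {011-1, 1-001, 1-11-, 110--}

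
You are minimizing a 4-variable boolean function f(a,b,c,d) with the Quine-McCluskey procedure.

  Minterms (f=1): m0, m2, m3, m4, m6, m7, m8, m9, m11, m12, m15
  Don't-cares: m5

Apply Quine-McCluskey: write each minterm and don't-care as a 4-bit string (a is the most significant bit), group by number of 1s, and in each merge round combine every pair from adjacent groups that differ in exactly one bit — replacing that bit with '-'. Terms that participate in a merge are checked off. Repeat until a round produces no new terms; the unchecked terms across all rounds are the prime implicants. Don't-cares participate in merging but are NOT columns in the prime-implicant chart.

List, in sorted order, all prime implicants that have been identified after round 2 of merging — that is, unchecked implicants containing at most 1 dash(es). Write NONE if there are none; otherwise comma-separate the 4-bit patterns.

size-2^0 implicants → 0000(✓)  0010(✓)  0011(✓)  0100(✓)  0101(✓)  0110(✓)  0111(✓)  1000(✓)  1001(✓)  1011(✓)  1100(✓)  1111(✓)
size-2^1 implicants → -000(✓)  -011(✓)  -100(✓)  -111(✓)  0-00(✓)  0-10(✓)  0-11(✓)  00-0(✓)  001-(✓)  01-0(✓)  01-1(✓)  010-(✓)  011-(✓)  1-00(✓)  1-11(✓)  10-1  100-
size-2^2 implicants → --00  --11  0--0  0-1-  01--
Unchecked terms (primes): --00, --11, 0--0, 0-1-, 01--, 10-1, 100-

10-1, 100-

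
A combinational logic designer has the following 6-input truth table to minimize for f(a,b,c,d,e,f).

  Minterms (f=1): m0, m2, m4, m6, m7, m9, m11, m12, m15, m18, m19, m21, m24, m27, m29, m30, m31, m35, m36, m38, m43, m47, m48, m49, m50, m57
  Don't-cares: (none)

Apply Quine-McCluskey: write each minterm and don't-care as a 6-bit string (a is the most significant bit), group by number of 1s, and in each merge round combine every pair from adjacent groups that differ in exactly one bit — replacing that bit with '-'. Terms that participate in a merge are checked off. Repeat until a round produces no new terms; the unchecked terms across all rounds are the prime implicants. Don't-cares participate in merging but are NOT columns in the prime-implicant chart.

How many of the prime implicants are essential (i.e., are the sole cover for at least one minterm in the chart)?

10

Round 0: 000000✓ 000010✓ 000100✓ 000110✓ 000111✓ 001001✓ 001011✓ 001100✓ 001111✓ 010010✓ 010011✓ 010101✓ 011000 011011✓ 011101✓ 011110✓ 011111✓ 100011✓ 100100✓ 100110✓ 101011✓ 101111✓ 110000✓ 110001✓ 110010✓ 111001✓
Round 1: -00100✓ -00110✓ -01011✓ -01111✓ -10010 0-0010 0-1011✓ 0-1111✓ 00-100 00-111 000-00✓ 000-10✓ 0000-0✓ 0001-0✓ 00011- 001-11✓ 0010-1 01-011 01-101 01001- 011-11✓ 0111-1 01111- 10-011 1001-0✓ 101-11✓ 11-001 1100-0 11000-
Round 2: -001-0 -01-11 0-1-11 000--0
PIs = {-001-0, -01-11, -10010, 0-0010, 0-1-11, 00-100, 00-111, 000--0, 00011-, 0010-1, 01-011, 01-101, 01001-, 011000, 0111-1, 01111-, 10-011, 11-001, 1100-0, 11000-}
Coverage chart:
  m0: 000--0 ←essential
  m2: 0-0010,000--0
  m4: -001-0,00-100,000--0
  m6: -001-0,000--0,00011-
  m7: 00-111,00011-
  m9: 0010-1 ←essential
  m11: -01-11,0-1-11,0010-1
  m12: 00-100 ←essential
  m15: -01-11,0-1-11,00-111
  m18: -10010,0-0010,01001-
  m19: 01-011,01001-
  m21: 01-101 ←essential
  m24: 011000 ←essential
  m27: 0-1-11,01-011
  m29: 01-101,0111-1
  m30: 01111- ←essential
  m31: 0-1-11,0111-1,01111-
  m35: 10-011 ←essential
  m36: -001-0 ←essential
  m38: -001-0 ←essential
  m43: -01-11,10-011
  m47: -01-11 ←essential
  m48: 1100-0,11000-
  m49: 11-001,11000-
  m50: -10010,1100-0
  m57: 11-001 ←essential
Essential: -001-0, -01-11, 00-100, 000--0, 0010-1, 01-101, 011000, 01111-, 10-011, 11-001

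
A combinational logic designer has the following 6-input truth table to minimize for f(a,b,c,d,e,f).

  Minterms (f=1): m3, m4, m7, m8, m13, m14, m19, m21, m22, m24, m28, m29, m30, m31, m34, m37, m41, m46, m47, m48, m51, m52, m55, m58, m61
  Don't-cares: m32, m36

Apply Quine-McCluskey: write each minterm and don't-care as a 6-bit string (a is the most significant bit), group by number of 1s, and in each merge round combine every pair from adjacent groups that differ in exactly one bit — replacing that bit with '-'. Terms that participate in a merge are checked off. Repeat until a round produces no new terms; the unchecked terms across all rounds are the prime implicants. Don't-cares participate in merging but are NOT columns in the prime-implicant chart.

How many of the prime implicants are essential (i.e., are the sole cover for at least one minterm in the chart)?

15

[col 0] 000011*, 000100*, 000111*, 001000*, 001101*, 001110*, 010011*, 010101*, 010110*, 011000*, 011100*, 011101*, 011110*, 011111*, 100000*, 100010*, 100100*, 100101*, 101001, 101110*, 101111*, 110000*, 110011*, 110100*, 110111*, 111010, 111101*
[col 1] -00100, -01110, -10011, -11101, 0-0011, 0-1000, 0-1101, 0-1110, 000-11, 01-101, 01-110, 011-00, 0111-0*, 0111-1*, 01110-*, 01111-*, 1-0000*, 1-0100*, 100-00*, 1000-0, 10010-, 10111-, 110-00*, 110-11
[col 2] 0111--, 1-0-00
Prime implicants: -00100, -01110, -10011, -11101, 0-0011, 0-1000, 0-1101, 0-1110, 000-11, 01-101, 01-110, 011-00, 0111--, 1-0-00, 1000-0, 10010-, 101001, 10111-, 110-11, 111010
PI chart (minterm → PIs covering it):
  3 | 0-0011,000-11
  4 | -00100  (sole → essential)
  7 | 000-11  (sole → essential)
  8 | 0-1000  (sole → essential)
  13 | 0-1101  (sole → essential)
  14 | -01110,0-1110
  19 | -10011,0-0011
  21 | 01-101  (sole → essential)
  22 | 01-110  (sole → essential)
  24 | 0-1000,011-00
  28 | 011-00,0111--
  29 | -11101,0-1101,01-101,0111--
  30 | 0-1110,01-110,0111--
  31 | 0111--  (sole → essential)
  34 | 1000-0  (sole → essential)
  37 | 10010-  (sole → essential)
  41 | 101001  (sole → essential)
  46 | -01110,10111-
  47 | 10111-  (sole → essential)
  48 | 1-0-00  (sole → essential)
  51 | -10011,110-11
  52 | 1-0-00  (sole → essential)
  55 | 110-11  (sole → essential)
  58 | 111010  (sole → essential)
  61 | -11101  (sole → essential)
Essential prime implicants: -00100, -11101, 0-1000, 0-1101, 000-11, 01-101, 01-110, 0111--, 1-0-00, 1000-0, 10010-, 101001, 10111-, 110-11, 111010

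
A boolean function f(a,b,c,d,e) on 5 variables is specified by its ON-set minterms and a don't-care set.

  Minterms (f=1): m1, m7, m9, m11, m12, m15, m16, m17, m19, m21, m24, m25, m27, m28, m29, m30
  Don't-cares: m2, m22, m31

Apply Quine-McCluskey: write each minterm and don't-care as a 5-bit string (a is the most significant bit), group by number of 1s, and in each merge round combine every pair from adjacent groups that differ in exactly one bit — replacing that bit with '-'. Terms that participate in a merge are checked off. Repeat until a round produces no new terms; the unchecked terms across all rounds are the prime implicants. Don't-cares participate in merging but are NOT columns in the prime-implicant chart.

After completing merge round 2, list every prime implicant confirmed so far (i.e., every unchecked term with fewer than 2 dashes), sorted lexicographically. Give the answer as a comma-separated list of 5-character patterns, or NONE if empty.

Round 0: 00001✓ 00010 00111✓ 01001✓ 01011✓ 01100✓ 01111✓ 10000✓ 10001✓ 10011✓ 10101✓ 10110✓ 11000✓ 11001✓ 11011✓ 11100✓ 11101✓ 11110✓ 11111✓
Round 1: -0001✓ -1001✓ -1011✓ -1100 -1111✓ 0-001✓ 0-111 01-11✓ 010-1✓ 1-000✓ 1-001✓ 1-011✓ 1-101✓ 1-110 10-01✓ 100-1✓ 1000-✓ 11-00✓ 11-01✓ 11-11✓ 110-1✓ 1100-✓ 111-0✓ 111-1✓ 1110-✓ 1111-✓
Round 2: --001 -1-11 -10-1 1--01 1-0-1 1-00- 11--1 11-0- 111--
PIs = {--001, -1-11, -10-1, -1100, 0-111, 00010, 1--01, 1-0-1, 1-00-, 1-110, 11--1, 11-0-, 111--}

-1100, 0-111, 00010, 1-110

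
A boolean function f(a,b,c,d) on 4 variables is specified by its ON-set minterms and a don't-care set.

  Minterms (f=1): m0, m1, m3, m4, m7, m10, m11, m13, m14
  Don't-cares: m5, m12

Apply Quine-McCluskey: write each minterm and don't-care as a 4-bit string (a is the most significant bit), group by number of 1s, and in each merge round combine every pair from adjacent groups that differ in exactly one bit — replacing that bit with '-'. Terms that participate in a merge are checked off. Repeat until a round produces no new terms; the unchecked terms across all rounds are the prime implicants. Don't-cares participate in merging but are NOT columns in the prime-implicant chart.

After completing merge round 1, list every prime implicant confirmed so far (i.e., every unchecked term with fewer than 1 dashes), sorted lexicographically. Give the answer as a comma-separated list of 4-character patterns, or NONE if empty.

NONE

[col 0] 0000*, 0001*, 0011*, 0100*, 0101*, 0111*, 1010*, 1011*, 1100*, 1101*, 1110*
[col 1] -011, -100*, -101*, 0-00*, 0-01*, 0-11*, 00-1*, 000-*, 01-1*, 010-*, 1-10, 101-, 11-0, 110-*
[col 2] -10-, 0--1, 0-0-
Prime implicants: -011, -10-, 0--1, 0-0-, 1-10, 101-, 11-0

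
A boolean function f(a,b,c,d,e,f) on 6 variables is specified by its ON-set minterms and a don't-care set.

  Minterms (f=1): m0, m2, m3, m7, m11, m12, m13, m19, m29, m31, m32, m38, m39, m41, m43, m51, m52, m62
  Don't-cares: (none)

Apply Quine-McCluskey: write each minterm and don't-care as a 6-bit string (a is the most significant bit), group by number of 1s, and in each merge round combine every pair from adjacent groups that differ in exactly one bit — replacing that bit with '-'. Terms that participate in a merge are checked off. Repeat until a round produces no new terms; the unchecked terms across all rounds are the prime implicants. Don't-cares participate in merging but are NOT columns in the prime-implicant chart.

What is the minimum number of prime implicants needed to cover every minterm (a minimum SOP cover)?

size-2^0 implicants → 000000(✓)  000010(✓)  000011(✓)  000111(✓)  001011(✓)  001100(✓)  001101(✓)  010011(✓)  011101(✓)  011111(✓)  100000(✓)  100110(✓)  100111(✓)  101001(✓)  101011(✓)  110011(✓)  110100  111110
size-2^1 implicants → -00000  -00111  -01011  -10011  0-0011  0-1101  00-011  000-11  0000-0  00001-  00110-  0111-1  10011-  1010-1
Unchecked terms (primes): -00000, -00111, -01011, -10011, 0-0011, 0-1101, 00-011, 000-11, 0000-0, 00001-, 00110-, 0111-1, 10011-, 1010-1, 110100, 111110
Minterm coverage:
  m0 ⊆ -00000,0000-0
  m2 ⊆ 0000-0,00001-
  m3 ⊆ 0-0011,00-011,000-11,00001-
  m7 ⊆ -00111,000-11
  m11 ⊆ -01011,00-011
  m12 ⊆ 00110- [E]
  m13 ⊆ 0-1101,00110-
  m19 ⊆ -10011,0-0011
  m29 ⊆ 0-1101,0111-1
  m31 ⊆ 0111-1 [E]
  m32 ⊆ -00000 [E]
  m38 ⊆ 10011- [E]
  m39 ⊆ -00111,10011-
  m41 ⊆ 1010-1 [E]
  m43 ⊆ -01011,1010-1
  m51 ⊆ -10011 [E]
  m52 ⊆ 110100 [E]
  m62 ⊆ 111110 [E]
E = {-00000, -10011, 00110-, 0111-1, 10011-, 1010-1, 110100, 111110}
Petrick residual → -00111, -01011, 00001-
Cover = b'c'd'e'f' + b'c'def + b'cd'ef + bc'd'ef + a'b'c'd'e + a'b'cde' + a'bcdf + ab'c'de + ab'cd'f + abc'de'f' + abcdef'  |cover|=11

11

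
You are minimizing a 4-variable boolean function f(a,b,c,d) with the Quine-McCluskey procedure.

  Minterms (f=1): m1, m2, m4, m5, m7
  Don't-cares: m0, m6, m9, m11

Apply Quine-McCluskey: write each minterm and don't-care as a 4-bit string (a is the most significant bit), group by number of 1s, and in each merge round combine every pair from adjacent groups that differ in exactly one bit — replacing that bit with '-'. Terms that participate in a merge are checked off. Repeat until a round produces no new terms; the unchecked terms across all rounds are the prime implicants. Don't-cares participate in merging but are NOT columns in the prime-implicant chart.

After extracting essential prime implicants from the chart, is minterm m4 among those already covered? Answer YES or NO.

[col 0] 0000*, 0001*, 0010*, 0100*, 0101*, 0110*, 0111*, 1001*, 1011*
[col 1] -001, 0-00*, 0-01*, 0-10*, 00-0*, 000-*, 01-0*, 01-1*, 010-*, 011-*, 10-1
[col 2] 0--0, 0-0-, 01--
Prime implicants: -001, 0--0, 0-0-, 01--, 10-1
PI chart (minterm → PIs covering it):
  1 | -001,0-0-
  2 | 0--0  (sole → essential)
  4 | 0--0,0-0-,01--
  5 | 0-0-,01--
  7 | 01--  (sole → essential)
Essential prime implicants: 0--0, 01--

YES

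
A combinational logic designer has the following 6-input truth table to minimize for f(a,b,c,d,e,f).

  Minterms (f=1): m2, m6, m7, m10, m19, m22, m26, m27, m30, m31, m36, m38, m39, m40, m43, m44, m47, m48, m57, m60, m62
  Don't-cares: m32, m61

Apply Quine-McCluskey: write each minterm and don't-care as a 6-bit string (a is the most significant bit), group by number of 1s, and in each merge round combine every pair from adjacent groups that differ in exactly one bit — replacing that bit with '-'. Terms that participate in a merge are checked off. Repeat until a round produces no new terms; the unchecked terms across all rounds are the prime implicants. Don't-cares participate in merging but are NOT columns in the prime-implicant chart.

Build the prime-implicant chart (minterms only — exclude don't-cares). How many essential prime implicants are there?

7

size-2^0 implicants → 000010(✓)  000110(✓)  000111(✓)  001010(✓)  010011(✓)  010110(✓)  011010(✓)  011011(✓)  011110(✓)  011111(✓)  100000(✓)  100100(✓)  100110(✓)  100111(✓)  101000(✓)  101011(✓)  101100(✓)  101111(✓)  110000(✓)  111001(✓)  111100(✓)  111101(✓)  111110(✓)
size-2^1 implicants → -00110(✓)  -00111(✓)  -11110  0-0110  0-1010  00-010  000-10  00011-(✓)  01-011  01-110  011-10(✓)  011-11(✓)  01101-(✓)  01111-(✓)  1-0000  1-1100  10-000(✓)  10-100(✓)  10-111  100-00(✓)  1001-0  10011-(✓)  101-00(✓)  101-11  111-01  1111-0  11110-
size-2^2 implicants → -0011-  011-1-  10--00
Unchecked terms (primes): -0011-, -11110, 0-0110, 0-1010, 00-010, 000-10, 01-011, 01-110, 011-1-, 1-0000, 1-1100, 10--00, 10-111, 1001-0, 101-11, 111-01, 1111-0, 11110-
Minterm coverage:
  m2 ⊆ 00-010,000-10
  m6 ⊆ -0011-,0-0110,000-10
  m7 ⊆ -0011- [E]
  m10 ⊆ 0-1010,00-010
  m19 ⊆ 01-011 [E]
  m22 ⊆ 0-0110,01-110
  m26 ⊆ 0-1010,011-1-
  m27 ⊆ 01-011,011-1-
  m30 ⊆ -11110,01-110,011-1-
  m31 ⊆ 011-1- [E]
  m36 ⊆ 10--00,1001-0
  m38 ⊆ -0011-,1001-0
  m39 ⊆ -0011-,10-111
  m40 ⊆ 10--00 [E]
  m43 ⊆ 101-11 [E]
  m44 ⊆ 1-1100,10--00
  m47 ⊆ 10-111,101-11
  m48 ⊆ 1-0000 [E]
  m57 ⊆ 111-01 [E]
  m60 ⊆ 1-1100,1111-0,11110-
  m62 ⊆ -11110,1111-0
E = {-0011-, 01-011, 011-1-, 1-0000, 10--00, 101-11, 111-01}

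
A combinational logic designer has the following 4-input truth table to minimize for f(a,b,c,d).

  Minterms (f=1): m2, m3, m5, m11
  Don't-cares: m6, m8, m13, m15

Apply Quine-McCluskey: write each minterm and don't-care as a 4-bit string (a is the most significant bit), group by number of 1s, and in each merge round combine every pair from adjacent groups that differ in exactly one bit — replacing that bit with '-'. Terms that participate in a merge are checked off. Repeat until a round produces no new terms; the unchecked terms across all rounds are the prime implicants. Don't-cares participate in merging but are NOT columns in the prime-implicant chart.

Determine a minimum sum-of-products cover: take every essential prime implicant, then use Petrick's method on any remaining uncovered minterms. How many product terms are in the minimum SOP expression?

3

[col 0] 0010*, 0011*, 0101*, 0110*, 1000, 1011*, 1101*, 1111*
[col 1] -011, -101, 0-10, 001-, 1-11, 11-1
Prime implicants: -011, -101, 0-10, 001-, 1-11, 1000, 11-1
PI chart (minterm → PIs covering it):
  2 | 0-10,001-
  3 | -011,001-
  5 | -101  (sole → essential)
  11 | -011,1-11
Essential prime implicants: -101
Petrick residual → -011, 0-10
Minimum SOP uses 3 PIs: b'cd + bc'd + a'cd'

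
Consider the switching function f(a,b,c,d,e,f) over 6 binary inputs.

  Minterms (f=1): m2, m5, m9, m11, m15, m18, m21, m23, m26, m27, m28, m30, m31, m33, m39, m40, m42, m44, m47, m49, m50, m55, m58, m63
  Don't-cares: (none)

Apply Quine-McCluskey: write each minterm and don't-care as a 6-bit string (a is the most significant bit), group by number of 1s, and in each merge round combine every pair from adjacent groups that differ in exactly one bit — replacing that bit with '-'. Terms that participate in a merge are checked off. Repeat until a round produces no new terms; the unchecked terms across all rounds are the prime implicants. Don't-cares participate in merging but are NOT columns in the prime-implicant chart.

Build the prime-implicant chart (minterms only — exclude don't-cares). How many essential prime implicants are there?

8

[col 0] 000010*, 000101*, 001001*, 001011*, 001111*, 010010*, 010101*, 010111*, 011010*, 011011*, 011100*, 011110*, 011111*, 100001*, 100111*, 101000*, 101010*, 101100*, 101111*, 110001*, 110010*, 110111*, 111010*, 111111*
[col 1] -01111*, -10010*, -10111*, -11010*, -11111*, 0-0010, 0-0101, 0-1011*, 0-1111*, 001-11*, 0010-1, 01-010*, 01-111*, 0101-1, 011-10*, 011-11*, 01101-*, 0111-0, 01111-*, 1-0001, 1-0111*, 1-1010, 1-1111*, 10-111*, 101-00, 1010-0, 11-010*, 11-111*
[col 2] --1111, -1-010, -1-111, 0-1-11, 011-1-, 1--111
Prime implicants: --1111, -1-010, -1-111, 0-0010, 0-0101, 0-1-11, 0010-1, 0101-1, 011-1-, 0111-0, 1--111, 1-0001, 1-1010, 101-00, 1010-0
PI chart (minterm → PIs covering it):
  2 | 0-0010  (sole → essential)
  5 | 0-0101  (sole → essential)
  9 | 0010-1  (sole → essential)
  11 | 0-1-11,0010-1
  15 | --1111,0-1-11
  18 | -1-010,0-0010
  21 | 0-0101,0101-1
  23 | -1-111,0101-1
  26 | -1-010,011-1-
  27 | 0-1-11,011-1-
  28 | 0111-0  (sole → essential)
  30 | 011-1-,0111-0
  31 | --1111,-1-111,0-1-11,011-1-
  33 | 1-0001  (sole → essential)
  39 | 1--111  (sole → essential)
  40 | 101-00,1010-0
  42 | 1-1010,1010-0
  44 | 101-00  (sole → essential)
  47 | --1111,1--111
  49 | 1-0001  (sole → essential)
  50 | -1-010  (sole → essential)
  55 | -1-111,1--111
  58 | -1-010,1-1010
  63 | --1111,-1-111,1--111
Essential prime implicants: -1-010, 0-0010, 0-0101, 0010-1, 0111-0, 1--111, 1-0001, 101-00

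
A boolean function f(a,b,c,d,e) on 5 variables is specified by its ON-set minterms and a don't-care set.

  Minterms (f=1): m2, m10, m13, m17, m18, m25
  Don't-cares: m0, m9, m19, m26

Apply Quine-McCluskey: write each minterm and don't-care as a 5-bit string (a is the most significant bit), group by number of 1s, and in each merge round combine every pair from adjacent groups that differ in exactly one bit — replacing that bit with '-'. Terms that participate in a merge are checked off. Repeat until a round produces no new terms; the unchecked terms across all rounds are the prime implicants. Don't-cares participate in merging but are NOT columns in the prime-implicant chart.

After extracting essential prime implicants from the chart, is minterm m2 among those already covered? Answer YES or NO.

YES

size-2^0 implicants → 00000(✓)  00010(✓)  01001(✓)  01010(✓)  01101(✓)  10001(✓)  10010(✓)  10011(✓)  11001(✓)  11010(✓)
size-2^1 implicants → -0010(✓)  -1001  -1010(✓)  0-010(✓)  000-0  01-01  1-001  1-010(✓)  100-1  1001-
size-2^2 implicants → --010
Unchecked terms (primes): --010, -1001, 000-0, 01-01, 1-001, 100-1, 1001-
Minterm coverage:
  m2 ⊆ --010,000-0
  m10 ⊆ --010 [E]
  m13 ⊆ 01-01 [E]
  m17 ⊆ 1-001,100-1
  m18 ⊆ --010,1001-
  m25 ⊆ -1001,1-001
E = {--010, 01-01}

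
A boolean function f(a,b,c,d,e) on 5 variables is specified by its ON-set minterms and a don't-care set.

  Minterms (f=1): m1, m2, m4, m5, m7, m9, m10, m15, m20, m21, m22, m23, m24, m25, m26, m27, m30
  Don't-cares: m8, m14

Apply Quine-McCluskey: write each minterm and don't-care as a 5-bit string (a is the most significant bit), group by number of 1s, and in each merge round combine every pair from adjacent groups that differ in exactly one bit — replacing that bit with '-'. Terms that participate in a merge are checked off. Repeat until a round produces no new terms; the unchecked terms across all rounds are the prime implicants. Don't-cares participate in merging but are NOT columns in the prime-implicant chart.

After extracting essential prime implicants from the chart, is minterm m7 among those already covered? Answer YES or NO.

NO

[col 0] 00001*, 00010*, 00100*, 00101*, 00111*, 01000*, 01001*, 01010*, 01110*, 01111*, 10100*, 10101*, 10110*, 10111*, 11000*, 11001*, 11010*, 11011*, 11110*
[col 1] -0100*, -0101*, -0111*, -1000*, -1001*, -1010*, -1110*, 0-001, 0-010, 0-111, 00-01, 001-1*, 0010-*, 01-10*, 010-0*, 0100-*, 0111-, 1-110, 101-0*, 101-1*, 1010-*, 1011-*, 11-10*, 110-0*, 110-1*, 1100-*, 1101-*
[col 2] -01-1, -010-, -1-10, -10-0, -100-, 101--, 110--
Prime implicants: -01-1, -010-, -1-10, -10-0, -100-, 0-001, 0-010, 0-111, 00-01, 0111-, 1-110, 101--, 110--
PI chart (minterm → PIs covering it):
  1 | 0-001,00-01
  2 | 0-010  (sole → essential)
  4 | -010-  (sole → essential)
  5 | -01-1,-010-,00-01
  7 | -01-1,0-111
  9 | -100-,0-001
  10 | -1-10,-10-0,0-010
  15 | 0-111,0111-
  20 | -010-,101--
  21 | -01-1,-010-,101--
  22 | 1-110,101--
  23 | -01-1,101--
  24 | -10-0,-100-,110--
  25 | -100-,110--
  26 | -1-10,-10-0,110--
  27 | 110--  (sole → essential)
  30 | -1-10,1-110
Essential prime implicants: -010-, 0-010, 110--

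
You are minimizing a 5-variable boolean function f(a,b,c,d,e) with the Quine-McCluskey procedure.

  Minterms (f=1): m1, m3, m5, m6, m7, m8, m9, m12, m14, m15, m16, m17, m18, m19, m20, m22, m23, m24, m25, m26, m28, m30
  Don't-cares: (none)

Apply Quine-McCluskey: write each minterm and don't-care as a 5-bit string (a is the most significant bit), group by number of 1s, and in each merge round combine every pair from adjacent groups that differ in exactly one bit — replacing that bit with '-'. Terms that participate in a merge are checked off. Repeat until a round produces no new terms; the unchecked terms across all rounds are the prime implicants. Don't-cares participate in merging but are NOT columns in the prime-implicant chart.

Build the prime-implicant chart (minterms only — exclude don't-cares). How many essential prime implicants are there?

size-2^0 implicants → 00001(✓)  00011(✓)  00101(✓)  00110(✓)  00111(✓)  01000(✓)  01001(✓)  01100(✓)  01110(✓)  01111(✓)  10000(✓)  10001(✓)  10010(✓)  10011(✓)  10100(✓)  10110(✓)  10111(✓)  11000(✓)  11001(✓)  11010(✓)  11100(✓)  11110(✓)
size-2^1 implicants → -0001(✓)  -0011(✓)  -0110(✓)  -0111(✓)  -1000(✓)  -1001(✓)  -1100(✓)  -1110(✓)  0-001(✓)  0-110(✓)  0-111(✓)  00-01(✓)  00-11(✓)  000-1(✓)  001-1(✓)  0011-(✓)  01-00(✓)  0100-(✓)  011-0(✓)  0111-(✓)  1-000(✓)  1-001(✓)  1-010(✓)  1-100(✓)  1-110(✓)  10-00(✓)  10-10(✓)  10-11(✓)  100-0(✓)  100-1(✓)  1000-(✓)  1001-(✓)  101-0(✓)  1011-(✓)  11-00(✓)  11-10(✓)  110-0(✓)  1100-(✓)  111-0(✓)
size-2^2 implicants → --001  --110  -0-11  -00-1  -011-  -1-00  -100-  -11-0  0-11-  00--1  1--00(✓)  1--10(✓)  1-0-0(✓)  1-00-  1-1-0(✓)  10--0(✓)  10-1-  100--  11--0(✓)
size-2^3 implicants → 1---0
Unchecked terms (primes): --001, --110, -0-11, -00-1, -011-, -1-00, -100-, -11-0, 0-11-, 00--1, 1---0, 1-00-, 10-1-, 100--
Minterm coverage:
  m1 ⊆ --001,-00-1,00--1
  m3 ⊆ -0-11,-00-1,00--1
  m5 ⊆ 00--1 [E]
  m6 ⊆ --110,-011-,0-11-
  m7 ⊆ -0-11,-011-,0-11-,00--1
  m8 ⊆ -1-00,-100-
  m9 ⊆ --001,-100-
  m12 ⊆ -1-00,-11-0
  m14 ⊆ --110,-11-0,0-11-
  m15 ⊆ 0-11- [E]
  m16 ⊆ 1---0,1-00-,100--
  m17 ⊆ --001,-00-1,1-00-,100--
  m18 ⊆ 1---0,10-1-,100--
  m19 ⊆ -0-11,-00-1,10-1-,100--
  m20 ⊆ 1---0 [E]
  m22 ⊆ --110,-011-,1---0,10-1-
  m23 ⊆ -0-11,-011-,10-1-
  m24 ⊆ -1-00,-100-,1---0,1-00-
  m25 ⊆ --001,-100-,1-00-
  m26 ⊆ 1---0 [E]
  m28 ⊆ -1-00,-11-0,1---0
  m30 ⊆ --110,-11-0,1---0
E = {0-11-, 00--1, 1---0}

3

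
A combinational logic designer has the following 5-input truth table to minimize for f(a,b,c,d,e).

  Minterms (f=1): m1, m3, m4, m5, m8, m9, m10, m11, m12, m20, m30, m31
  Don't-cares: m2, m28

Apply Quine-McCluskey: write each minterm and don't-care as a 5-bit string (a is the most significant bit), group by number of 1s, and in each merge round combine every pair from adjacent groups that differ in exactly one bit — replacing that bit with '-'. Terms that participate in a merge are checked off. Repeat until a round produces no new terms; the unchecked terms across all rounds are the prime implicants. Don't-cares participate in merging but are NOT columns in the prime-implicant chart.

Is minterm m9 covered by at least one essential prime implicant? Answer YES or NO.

NO

size-2^0 implicants → 00001(✓)  00010(✓)  00011(✓)  00100(✓)  00101(✓)  01000(✓)  01001(✓)  01010(✓)  01011(✓)  01100(✓)  10100(✓)  11100(✓)  11110(✓)  11111(✓)
size-2^1 implicants → -0100(✓)  -1100(✓)  0-001(✓)  0-010(✓)  0-011(✓)  0-100(✓)  00-01  000-1(✓)  0001-(✓)  0010-  01-00  010-0(✓)  010-1(✓)  0100-(✓)  0101-(✓)  1-100(✓)  111-0  1111-
size-2^2 implicants → --100  0-0-1  0-01-  010--
Unchecked terms (primes): --100, 0-0-1, 0-01-, 00-01, 0010-, 01-00, 010--, 111-0, 1111-
Minterm coverage:
  m1 ⊆ 0-0-1,00-01
  m3 ⊆ 0-0-1,0-01-
  m4 ⊆ --100,0010-
  m5 ⊆ 00-01,0010-
  m8 ⊆ 01-00,010--
  m9 ⊆ 0-0-1,010--
  m10 ⊆ 0-01-,010--
  m11 ⊆ 0-0-1,0-01-,010--
  m12 ⊆ --100,01-00
  m20 ⊆ --100 [E]
  m30 ⊆ 111-0,1111-
  m31 ⊆ 1111- [E]
E = {--100, 1111-}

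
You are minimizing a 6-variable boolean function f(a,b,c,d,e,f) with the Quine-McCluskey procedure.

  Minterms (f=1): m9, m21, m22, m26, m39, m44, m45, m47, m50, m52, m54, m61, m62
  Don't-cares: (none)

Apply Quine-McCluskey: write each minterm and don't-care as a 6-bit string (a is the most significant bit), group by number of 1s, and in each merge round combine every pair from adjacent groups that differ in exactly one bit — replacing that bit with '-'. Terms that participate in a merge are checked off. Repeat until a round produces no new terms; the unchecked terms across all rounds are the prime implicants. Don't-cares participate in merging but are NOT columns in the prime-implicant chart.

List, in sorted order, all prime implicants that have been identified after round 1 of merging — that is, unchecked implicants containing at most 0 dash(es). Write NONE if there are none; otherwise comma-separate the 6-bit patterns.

size-2^0 implicants → 001001  010101  010110(✓)  011010  100111(✓)  101100(✓)  101101(✓)  101111(✓)  110010(✓)  110100(✓)  110110(✓)  111101(✓)  111110(✓)
size-2^1 implicants → -10110  1-1101  10-111  1011-1  10110-  11-110  110-10  1101-0
Unchecked terms (primes): -10110, 001001, 010101, 011010, 1-1101, 10-111, 1011-1, 10110-, 11-110, 110-10, 1101-0

001001, 010101, 011010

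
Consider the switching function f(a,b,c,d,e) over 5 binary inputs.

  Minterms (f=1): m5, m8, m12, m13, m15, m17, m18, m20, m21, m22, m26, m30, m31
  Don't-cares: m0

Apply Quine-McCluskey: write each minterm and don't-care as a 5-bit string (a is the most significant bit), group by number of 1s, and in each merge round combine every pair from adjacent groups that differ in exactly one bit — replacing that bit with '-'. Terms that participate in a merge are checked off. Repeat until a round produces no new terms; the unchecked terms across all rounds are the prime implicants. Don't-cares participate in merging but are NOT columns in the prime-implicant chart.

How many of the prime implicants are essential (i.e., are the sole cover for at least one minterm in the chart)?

[col 0] 00000*, 00101*, 01000*, 01100*, 01101*, 01111*, 10001*, 10010*, 10100*, 10101*, 10110*, 11010*, 11110*, 11111*
[col 1] -0101, -1111, 0-000, 0-101, 01-00, 011-1, 0110-, 1-010*, 1-110*, 10-01, 10-10*, 101-0, 1010-, 11-10*, 1111-
[col 2] 1--10
Prime implicants: -0101, -1111, 0-000, 0-101, 01-00, 011-1, 0110-, 1--10, 10-01, 101-0, 1010-, 1111-
PI chart (minterm → PIs covering it):
  5 | -0101,0-101
  8 | 0-000,01-00
  12 | 01-00,0110-
  13 | 0-101,011-1,0110-
  15 | -1111,011-1
  17 | 10-01  (sole → essential)
  18 | 1--10  (sole → essential)
  20 | 101-0,1010-
  21 | -0101,10-01,1010-
  22 | 1--10,101-0
  26 | 1--10  (sole → essential)
  30 | 1--10,1111-
  31 | -1111,1111-
Essential prime implicants: 1--10, 10-01

2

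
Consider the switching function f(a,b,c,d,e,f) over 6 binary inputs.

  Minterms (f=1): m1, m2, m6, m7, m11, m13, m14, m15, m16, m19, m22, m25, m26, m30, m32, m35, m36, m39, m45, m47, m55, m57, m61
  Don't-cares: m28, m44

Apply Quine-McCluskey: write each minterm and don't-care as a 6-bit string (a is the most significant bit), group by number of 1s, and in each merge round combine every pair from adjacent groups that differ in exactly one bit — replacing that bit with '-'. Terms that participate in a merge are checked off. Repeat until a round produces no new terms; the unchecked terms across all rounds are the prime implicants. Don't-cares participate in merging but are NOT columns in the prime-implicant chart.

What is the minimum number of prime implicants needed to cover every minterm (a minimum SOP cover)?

Round 0: 000001 000010✓ 000110✓ 000111✓ 001011✓ 001101✓ 001110✓ 001111✓ 010000 010011 010110✓ 011001✓ 011010✓ 011100✓ 011110✓ 100000✓ 100011✓ 100100✓ 100111✓ 101100✓ 101101✓ 101111✓ 110111✓ 111001✓ 111101✓
Round 1: -00111✓ -01101✓ -01111✓ -11001 0-0110✓ 0-1110✓ 00-110✓ 00-111✓ 000-10 00011-✓ 001-11 0011-1✓ 00111-✓ 01-110✓ 011-10 0111-0 1-0111 1-1101 10-100 10-111✓ 100-00 100-11 1011-1✓ 10110- 111-01
Round 2: -0-111 -011-1 0--110 00-11-
PIs = {-0-111, -011-1, -11001, 0--110, 00-11-, 000-10, 000001, 001-11, 010000, 010011, 011-10, 0111-0, 1-0111, 1-1101, 10-100, 100-00, 100-11, 10110-, 111-01}
Coverage chart:
  m1: 000001 ←essential
  m2: 000-10 ←essential
  m6: 0--110,00-11-,000-10
  m7: -0-111,00-11-
  m11: 001-11 ←essential
  m13: -011-1 ←essential
  m14: 0--110,00-11-
  m15: -0-111,-011-1,00-11-,001-11
  m16: 010000 ←essential
  m19: 010011 ←essential
  m22: 0--110 ←essential
  m25: -11001 ←essential
  m26: 011-10 ←essential
  m30: 0--110,011-10,0111-0
  m32: 100-00 ←essential
  m35: 100-11 ←essential
  m36: 10-100,100-00
  m39: -0-111,1-0111,100-11
  m45: -011-1,1-1101,10110-
  m47: -0-111,-011-1
  m55: 1-0111 ←essential
  m57: -11001,111-01
  m61: 1-1101,111-01
Essential: -011-1, -11001, 0--110, 000-10, 000001, 001-11, 010000, 010011, 011-10, 1-0111, 100-00, 100-11
Petrick residual → -0-111, 1-1101
Min cover (14 terms): b'def + b'cdf + bcd'e'f + a'def' + a'b'c'ef' + a'b'c'd'e'f + a'b'cef + a'bc'd'e'f' + a'bc'd'ef + a'bcef' + ac'def + acde'f + ab'c'e'f' + ab'c'ef

14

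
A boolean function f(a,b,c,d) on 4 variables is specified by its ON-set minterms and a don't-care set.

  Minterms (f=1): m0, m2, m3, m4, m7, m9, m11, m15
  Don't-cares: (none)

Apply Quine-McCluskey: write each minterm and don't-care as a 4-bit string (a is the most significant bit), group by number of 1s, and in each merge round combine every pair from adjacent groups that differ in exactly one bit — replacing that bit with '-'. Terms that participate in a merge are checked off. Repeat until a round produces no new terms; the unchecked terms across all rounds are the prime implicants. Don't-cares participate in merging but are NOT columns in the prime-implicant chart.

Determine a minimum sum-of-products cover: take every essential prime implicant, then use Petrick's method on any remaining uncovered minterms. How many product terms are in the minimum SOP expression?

[col 0] 0000*, 0010*, 0011*, 0100*, 0111*, 1001*, 1011*, 1111*
[col 1] -011*, -111*, 0-00, 0-11*, 00-0, 001-, 1-11*, 10-1
[col 2] --11
Prime implicants: --11, 0-00, 00-0, 001-, 10-1
PI chart (minterm → PIs covering it):
  0 | 0-00,00-0
  2 | 00-0,001-
  3 | --11,001-
  4 | 0-00  (sole → essential)
  7 | --11  (sole → essential)
  9 | 10-1  (sole → essential)
  11 | --11,10-1
  15 | --11  (sole → essential)
Essential prime implicants: --11, 0-00, 10-1
Petrick residual → 00-0
Minimum SOP uses 4 PIs: cd + a'c'd' + a'b'd' + ab'd

4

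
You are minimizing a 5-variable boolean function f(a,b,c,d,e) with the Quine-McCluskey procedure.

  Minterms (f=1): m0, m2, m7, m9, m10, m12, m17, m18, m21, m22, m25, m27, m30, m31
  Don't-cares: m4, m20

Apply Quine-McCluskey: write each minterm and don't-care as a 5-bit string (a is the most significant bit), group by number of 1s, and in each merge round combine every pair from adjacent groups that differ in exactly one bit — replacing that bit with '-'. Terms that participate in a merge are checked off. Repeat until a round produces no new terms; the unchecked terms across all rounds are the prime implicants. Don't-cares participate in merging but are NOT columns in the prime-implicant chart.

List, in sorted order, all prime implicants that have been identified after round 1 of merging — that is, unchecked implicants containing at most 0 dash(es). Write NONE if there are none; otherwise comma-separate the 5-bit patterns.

00111

Round 0: 00000✓ 00010✓ 00100✓ 00111 01001✓ 01010✓ 01100✓ 10001✓ 10010✓ 10100✓ 10101✓ 10110✓ 11001✓ 11011✓ 11110✓ 11111✓
Round 1: -0010 -0100 -1001 0-010 0-100 00-00 000-0 1-001 1-110 10-01 10-10 101-0 1010- 11-11 110-1 1111-
PIs = {-0010, -0100, -1001, 0-010, 0-100, 00-00, 000-0, 00111, 1-001, 1-110, 10-01, 10-10, 101-0, 1010-, 11-11, 110-1, 1111-}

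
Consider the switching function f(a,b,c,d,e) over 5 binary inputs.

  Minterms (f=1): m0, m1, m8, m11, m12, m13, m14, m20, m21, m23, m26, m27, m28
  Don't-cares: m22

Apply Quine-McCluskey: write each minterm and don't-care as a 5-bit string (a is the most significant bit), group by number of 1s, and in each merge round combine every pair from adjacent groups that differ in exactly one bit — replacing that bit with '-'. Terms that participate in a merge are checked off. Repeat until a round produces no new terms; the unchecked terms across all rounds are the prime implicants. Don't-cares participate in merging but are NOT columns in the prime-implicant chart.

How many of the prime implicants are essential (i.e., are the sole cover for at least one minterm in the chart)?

6

[col 0] 00000*, 00001*, 01000*, 01011*, 01100*, 01101*, 01110*, 10100*, 10101*, 10110*, 10111*, 11010*, 11011*, 11100*
[col 1] -1011, -1100, 0-000, 0000-, 01-00, 011-0, 0110-, 1-100, 101-0*, 101-1*, 1010-*, 1011-*, 1101-
[col 2] 101--
Prime implicants: -1011, -1100, 0-000, 0000-, 01-00, 011-0, 0110-, 1-100, 101--, 1101-
PI chart (minterm → PIs covering it):
  0 | 0-000,0000-
  1 | 0000-  (sole → essential)
  8 | 0-000,01-00
  11 | -1011  (sole → essential)
  12 | -1100,01-00,011-0,0110-
  13 | 0110-  (sole → essential)
  14 | 011-0  (sole → essential)
  20 | 1-100,101--
  21 | 101--  (sole → essential)
  23 | 101--  (sole → essential)
  26 | 1101-  (sole → essential)
  27 | -1011,1101-
  28 | -1100,1-100
Essential prime implicants: -1011, 0000-, 011-0, 0110-, 101--, 1101-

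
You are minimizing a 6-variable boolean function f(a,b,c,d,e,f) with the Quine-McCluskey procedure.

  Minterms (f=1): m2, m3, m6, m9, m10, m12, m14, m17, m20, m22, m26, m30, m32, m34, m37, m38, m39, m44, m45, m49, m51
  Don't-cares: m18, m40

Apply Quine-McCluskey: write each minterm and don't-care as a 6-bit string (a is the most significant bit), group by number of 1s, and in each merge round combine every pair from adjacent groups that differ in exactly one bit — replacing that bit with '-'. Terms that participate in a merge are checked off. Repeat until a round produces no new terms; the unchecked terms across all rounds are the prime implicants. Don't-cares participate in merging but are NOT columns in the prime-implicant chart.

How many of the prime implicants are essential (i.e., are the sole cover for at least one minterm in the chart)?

6

Round 0: 000010✓ 000011✓ 000110✓ 001001 001010✓ 001100✓ 001110✓ 010001✓ 010010✓ 010100✓ 010110✓ 011010✓ 011110✓ 100000✓ 100010✓ 100101✓ 100110✓ 100111✓ 101000✓ 101100✓ 101101✓ 110001✓ 110011✓
Round 1: -00010✓ -00110✓ -01100 -10001 0-0010✓ 0-0110✓ 0-1010✓ 0-1110✓ 00-010✓ 00-110✓ 000-10✓ 00001- 001-10✓ 0011-0 01-010✓ 01-110✓ 010-10✓ 0101-0 011-10✓ 10-000 10-101 100-10✓ 1000-0 1001-1 10011- 101-00 10110- 1100-1
Round 2: -00-10 0--010✓ 0--110✓ 0-0-10✓ 0-1-10✓ 00--10✓ 01--10✓
Round 3: 0---10
PIs = {-00-10, -01100, -10001, 0---10, 00001-, 001001, 0011-0, 0101-0, 10-000, 10-101, 1000-0, 1001-1, 10011-, 101-00, 10110-, 1100-1}
Coverage chart:
  m2: -00-10,0---10,00001-
  m3: 00001- ←essential
  m6: -00-10,0---10
  m9: 001001 ←essential
  m10: 0---10 ←essential
  m12: -01100,0011-0
  m14: 0---10,0011-0
  m17: -10001 ←essential
  m20: 0101-0 ←essential
  m22: 0---10,0101-0
  m26: 0---10 ←essential
  m30: 0---10 ←essential
  m32: 10-000,1000-0
  m34: -00-10,1000-0
  m37: 10-101,1001-1
  m38: -00-10,10011-
  m39: 1001-1,10011-
  m44: -01100,101-00,10110-
  m45: 10-101,10110-
  m49: -10001,1100-1
  m51: 1100-1 ←essential
Essential: -10001, 0---10, 00001-, 001001, 0101-0, 1100-1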